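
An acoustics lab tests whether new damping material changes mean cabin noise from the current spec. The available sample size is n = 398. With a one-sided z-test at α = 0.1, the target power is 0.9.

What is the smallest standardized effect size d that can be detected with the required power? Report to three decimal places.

d ≈ 0.128

Required noncentrality: δ = z_{0.1} + z_{0.10} = 1.282 + 1.282 = 2.563.
δ = d·√n ⇒ d = δ/√n = 2.563/√398 = 0.1285.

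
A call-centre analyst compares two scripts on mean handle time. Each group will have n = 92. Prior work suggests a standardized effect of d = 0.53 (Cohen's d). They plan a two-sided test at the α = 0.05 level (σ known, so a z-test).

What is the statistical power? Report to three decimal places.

Power ≈ 0.949

Noncentrality parameter: δ = d·√(n/2) = 0.53 × √(92/2) = 3.5946
Two-sided α = 0.05 → critical value z_{0.025} = 1.960.
Power = Φ(δ − 1.960) + Φ(−δ − 1.960) = Φ(1.635) + Φ(-5.555) = 0.9489 + 0.0000 = 0.9489.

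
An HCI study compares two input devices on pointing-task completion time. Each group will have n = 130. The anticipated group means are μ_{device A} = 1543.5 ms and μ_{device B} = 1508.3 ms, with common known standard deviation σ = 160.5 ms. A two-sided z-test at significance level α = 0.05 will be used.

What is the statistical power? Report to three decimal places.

Standardized effect: d = |μ_{device A} − μ_{device B}| / σ = |1543.5 − 1508.3| / 160.5 = 0.2193
Noncentrality parameter: λ = d·√(n/2) = 0.2193 × √(130/2) = 1.7682
Two-sided α = 0.05 → critical value z_{0.025} = 1.960.
Power = Φ(λ − 1.960) + Φ(−λ − 1.960) = Φ(-0.192) + Φ(-3.728) = 0.4240 + 0.0001 = 0.4240.

Power ≈ 0.424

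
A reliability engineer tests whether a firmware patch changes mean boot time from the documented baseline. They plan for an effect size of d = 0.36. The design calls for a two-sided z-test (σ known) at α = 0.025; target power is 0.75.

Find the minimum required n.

n = 66

Set Φ(δ − 2.241) = 0.75; then δ − 2.241 = Φ⁻¹(0.75) = 0.674, giving δ = 2.916.
(For δ > 0 the lower-tail rejection region contributes negligibly to power, so the one-term inversion is standard.)
δ = d·√n ⇒ n = (δ/d)² = (2.916 / 0.36)² = 65.61.
Round up to the next whole unit.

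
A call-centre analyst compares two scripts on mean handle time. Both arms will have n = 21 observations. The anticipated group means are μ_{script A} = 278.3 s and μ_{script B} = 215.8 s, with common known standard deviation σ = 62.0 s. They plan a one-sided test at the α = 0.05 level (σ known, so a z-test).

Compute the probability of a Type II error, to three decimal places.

Standardized effect: d = |μ_{script A} − μ_{script B}| / σ = |278.3 − 215.8| / 62.0 = 1.0081
Noncentrality parameter: δ = d·√(n/2) = 1.0081 × √(21/2) = 3.2665
Critical value for a one-sided test at α = 0.05: z_α = 1.645.
Power = Φ(δ − 1.645) = Φ(1.622) = 0.9476.
Type II error: β = 1 − power = 1 − 0.9476 = 0.0524.

β ≈ 0.052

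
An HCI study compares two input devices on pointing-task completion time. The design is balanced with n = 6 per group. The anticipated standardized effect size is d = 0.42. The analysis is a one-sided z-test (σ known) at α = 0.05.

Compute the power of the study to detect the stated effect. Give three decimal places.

Power ≈ 0.179

Noncentrality parameter: δ = d·√(n/2) = 0.42 × √(6/2) = 0.7275
One-sided α = 0.05 → critical value z_{0.05} = 1.645.
Power = Φ(δ − 1.645) = Φ(-0.917) = 0.1795.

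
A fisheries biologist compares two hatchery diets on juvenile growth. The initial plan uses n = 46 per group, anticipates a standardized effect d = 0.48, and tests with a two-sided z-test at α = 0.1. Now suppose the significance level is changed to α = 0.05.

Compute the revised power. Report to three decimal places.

Power ≈ 0.634

δ = d·√(n/2) = 0.48 × √(46/2) = 2.3020 (unchanged). New critical value: z_{0.025} = 1.960.
Revised power = Φ(δ − 1.960) + Φ(−δ − 1.960) = Φ(0.342) + Φ(-4.262) = 0.6338 + 0.0000 = 0.6338.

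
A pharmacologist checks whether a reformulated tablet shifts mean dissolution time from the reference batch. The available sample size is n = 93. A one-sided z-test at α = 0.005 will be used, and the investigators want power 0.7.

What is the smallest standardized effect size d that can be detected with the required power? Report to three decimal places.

d ≈ 0.321

Required noncentrality: δ = z_{0.005} + z_{0.30} = 2.576 + 0.524 = 3.100.
δ = d·√n ⇒ d = δ/√n = 3.100/√93 = 0.3215.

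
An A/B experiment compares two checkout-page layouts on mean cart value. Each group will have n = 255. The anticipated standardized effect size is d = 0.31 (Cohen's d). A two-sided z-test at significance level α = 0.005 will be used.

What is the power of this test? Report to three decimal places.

Noncentrality parameter: δ = d·√(n/2) = 0.31 × √(255/2) = 3.5004
Two-sided α = 0.005 → critical value z_{0.0025} = 2.807.
Power = Φ(δ − 2.807) + Φ(−δ − 2.807) = Φ(0.693) + Φ(-6.307) = 0.7560 + 0.0000 = 0.7560.

Power ≈ 0.756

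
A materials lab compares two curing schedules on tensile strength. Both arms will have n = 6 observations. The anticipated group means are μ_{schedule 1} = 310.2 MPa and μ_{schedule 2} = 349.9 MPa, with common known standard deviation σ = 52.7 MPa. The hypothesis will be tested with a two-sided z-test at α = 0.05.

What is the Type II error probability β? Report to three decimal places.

β ≈ 0.743

Standardized effect: d = |μ_{schedule 1} − μ_{schedule 2}| / σ = |310.2 − 349.9| / 52.7 = 0.7533
Noncentrality parameter: δ = d·√(n/2) = 0.7533 × √(6/2) = 1.3048
Critical value for a two-sided test at α = 0.05: z_{α/2} = 1.960.
Power = Φ(δ − 1.960) + Φ(−δ − 1.960) = Φ(-0.655) + Φ(-3.265) = 0.2562 + 0.0005 = 0.2567.
Type II error: β = 1 − power = 1 − 0.2567 = 0.7433.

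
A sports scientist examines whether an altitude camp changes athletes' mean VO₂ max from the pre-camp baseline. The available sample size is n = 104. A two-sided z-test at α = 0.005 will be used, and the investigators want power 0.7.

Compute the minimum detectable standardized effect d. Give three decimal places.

Need Φ(δ − 2.807) = 0.7, so δ = 2.807 + 0.524 = 3.331.
(Lower-tail contribution to power is negligible for δ > 0.)
δ = d·√n ⇒ d = δ/√n = 3.331/√104 = 0.3267.

d ≈ 0.327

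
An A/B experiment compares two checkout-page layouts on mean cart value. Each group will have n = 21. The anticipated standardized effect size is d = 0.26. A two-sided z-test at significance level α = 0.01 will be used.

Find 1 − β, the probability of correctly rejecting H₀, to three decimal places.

Noncentrality parameter: δ = d·√(n/2) = 0.26 × √(21/2) = 0.8425
Two-sided α = 0.01 → critical value z_{0.005} = 2.576.
Power = Φ(δ − 2.576) + Φ(−δ − 2.576) = Φ(-1.733) + Φ(-3.418) = 0.0415 + 0.0003 = 0.0418.

Power ≈ 0.042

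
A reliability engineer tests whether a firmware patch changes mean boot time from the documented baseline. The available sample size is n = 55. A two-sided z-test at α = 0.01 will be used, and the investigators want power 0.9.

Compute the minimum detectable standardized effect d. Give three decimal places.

d ≈ 0.520

Required noncentrality: δ = z_{0.005} + z_{0.10} = 2.576 + 1.282 = 3.857.
(Lower-tail contribution to power is negligible for δ > 0.)
δ = d·√n ⇒ d = δ/√n = 3.857/√55 = 0.5201.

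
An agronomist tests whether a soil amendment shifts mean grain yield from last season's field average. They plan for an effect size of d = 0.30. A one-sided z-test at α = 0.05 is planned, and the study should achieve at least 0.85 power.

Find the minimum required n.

Set Φ(δ − 1.645) = 0.85; then δ − 1.645 = Φ⁻¹(0.85) = 1.036, giving δ = 2.681.
δ = d·√n ⇒ n = (δ/d)² = (2.681 / 0.30)² = 79.88.
Round up to the next whole unit.

n = 80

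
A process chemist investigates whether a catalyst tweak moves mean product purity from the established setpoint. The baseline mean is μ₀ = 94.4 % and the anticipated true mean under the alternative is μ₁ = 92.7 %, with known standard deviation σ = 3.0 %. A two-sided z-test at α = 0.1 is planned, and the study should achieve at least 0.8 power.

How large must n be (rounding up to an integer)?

Standardized effect: d = |μ₁ − μ₀| / σ = |92.7 − 94.4| / 3.0 = 0.5667
Set Φ(δ − 1.645) = 0.8; then δ − 1.645 = Φ⁻¹(0.8) = 0.842, giving δ = 2.486.
(The Φ(−δ − z_{α/2}) term is vanishingly small for δ > 0 and is dropped in the standard sample-size formula.)
δ = d·√n ⇒ n = (δ/d)² = (2.486 / 0.5667)² = 19.25.
Rounding up, n = 20.

n = 20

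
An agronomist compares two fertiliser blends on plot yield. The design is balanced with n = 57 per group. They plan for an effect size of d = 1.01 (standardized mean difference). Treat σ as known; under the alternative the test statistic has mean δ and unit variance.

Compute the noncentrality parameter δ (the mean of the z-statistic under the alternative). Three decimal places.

δ = d·√(n/2) = 1.01 × √(57/2) = 5.3919

δ ≈ 5.392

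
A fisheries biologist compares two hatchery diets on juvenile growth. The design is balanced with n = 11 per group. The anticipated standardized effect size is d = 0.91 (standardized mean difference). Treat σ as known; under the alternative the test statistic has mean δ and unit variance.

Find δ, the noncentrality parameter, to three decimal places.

The noncentrality parameter scales effect size by the design's sample-size factor: δ = d·√(n/2) = 0.91 × √(11/2) = 2.1341

δ ≈ 2.134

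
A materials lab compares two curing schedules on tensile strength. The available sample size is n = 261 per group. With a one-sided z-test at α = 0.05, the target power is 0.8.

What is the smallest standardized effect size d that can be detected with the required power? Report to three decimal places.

d ≈ 0.218

Required noncentrality: δ = z_{0.05} + z_{0.20} = 1.645 + 0.842 = 2.486.
δ = d·√(n/2) ⇒ d = δ/√(n/2) = 2.486/√(261/2) = 0.2177.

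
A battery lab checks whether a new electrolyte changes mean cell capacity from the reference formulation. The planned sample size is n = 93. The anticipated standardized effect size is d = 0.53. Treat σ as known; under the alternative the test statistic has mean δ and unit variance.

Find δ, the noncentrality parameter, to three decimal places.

The noncentrality parameter scales effect size by the design's sample-size factor: δ = d·√n = 0.53 × √93 = 5.1111

δ ≈ 5.111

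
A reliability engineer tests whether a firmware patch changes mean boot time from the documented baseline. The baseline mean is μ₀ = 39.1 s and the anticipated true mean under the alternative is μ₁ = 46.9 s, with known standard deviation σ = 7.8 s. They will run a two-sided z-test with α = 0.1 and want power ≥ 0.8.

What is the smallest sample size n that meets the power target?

Standardized effect: d = |μ₁ − μ₀| / σ = |46.9 − 39.1| / 7.8 = 1.0000
Set Φ(δ − 1.645) = 0.8; then δ − 1.645 = Φ⁻¹(0.8) = 0.842, giving δ = 2.486.
(For δ > 0 the lower-tail rejection region contributes negligibly to power, so the one-term inversion is standard.)
δ = d·√n ⇒ n = (δ/d)² = (2.486 / 1.0000)² = 6.18.
Rounding up, n = 7.

n = 7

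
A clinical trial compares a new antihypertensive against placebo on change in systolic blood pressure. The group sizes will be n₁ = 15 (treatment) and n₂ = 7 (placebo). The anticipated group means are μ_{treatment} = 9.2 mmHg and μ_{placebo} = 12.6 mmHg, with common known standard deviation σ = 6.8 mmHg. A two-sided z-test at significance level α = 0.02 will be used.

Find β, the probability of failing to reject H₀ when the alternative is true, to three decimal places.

Standardized effect: d = |μ_{treatment} − μ_{placebo}| / σ = |9.2 − 12.6| / 6.8 = 0.5000
Noncentrality parameter: λ = d / √(1/n₁ + 1/n₂) = 0.5000 / √(1/15 + 1/7) = 1.0923
Two-sided α = 0.02 → critical value z_{0.01} = 2.326.
Power = Φ(λ − 2.326) + Φ(−λ − 2.326) = Φ(-1.234) + Φ(-3.419) = 0.1086 + 0.0003 = 0.1089.
Type II error: β = 1 − power = 1 − 0.1089 = 0.8911.

β ≈ 0.891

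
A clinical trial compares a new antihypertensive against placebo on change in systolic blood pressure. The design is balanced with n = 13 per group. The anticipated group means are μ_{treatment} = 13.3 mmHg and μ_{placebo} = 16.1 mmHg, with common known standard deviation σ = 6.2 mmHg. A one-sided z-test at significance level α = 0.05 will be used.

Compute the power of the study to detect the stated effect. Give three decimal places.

Power ≈ 0.311

Standardized effect: d = |μ_{treatment} − μ_{placebo}| / σ = |13.3 − 16.1| / 6.2 = 0.4516
Noncentrality parameter: δ = d·√(n/2) = 0.4516 × √(13/2) = 1.1514
Critical value for a one-sided test at α = 0.05: z_α = 1.645.
Power = Φ(δ − 1.645) = Φ(-0.493) = 0.3108.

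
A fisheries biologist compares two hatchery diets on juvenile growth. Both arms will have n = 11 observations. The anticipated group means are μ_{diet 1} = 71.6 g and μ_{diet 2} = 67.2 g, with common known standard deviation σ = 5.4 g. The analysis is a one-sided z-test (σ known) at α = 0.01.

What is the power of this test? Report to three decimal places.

Standardized effect: d = |μ_{diet 1} − μ_{diet 2}| / σ = |71.6 − 67.2| / 5.4 = 0.8148
Noncentrality parameter: δ = d·√(n/2) = 0.8148 × √(11/2) = 1.9109
Critical value for a one-sided test at α = 0.01: z_α = 2.326.
Power = Φ(δ − 2.326) = Φ(-0.415) = 0.3389.

Power ≈ 0.339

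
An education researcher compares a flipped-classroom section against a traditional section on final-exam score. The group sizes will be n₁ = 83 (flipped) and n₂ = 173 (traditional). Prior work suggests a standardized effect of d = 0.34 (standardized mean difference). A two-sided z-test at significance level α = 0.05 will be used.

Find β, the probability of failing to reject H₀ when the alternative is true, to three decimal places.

β ≈ 0.279

Noncentrality parameter: δ = d / √(1/n₁ + 1/n₂) = 0.34 / √(1/83 + 1/173) = 2.5464
Two-sided α = 0.05 → critical value z_{0.025} = 1.960.
Power = Φ(δ − 1.960) + Φ(−δ − 1.960) = Φ(0.586) + Φ(-4.506) = 0.7212 + 0.0000 = 0.7212.
Type II error: β = 1 − power = 1 − 0.7212 = 0.2788.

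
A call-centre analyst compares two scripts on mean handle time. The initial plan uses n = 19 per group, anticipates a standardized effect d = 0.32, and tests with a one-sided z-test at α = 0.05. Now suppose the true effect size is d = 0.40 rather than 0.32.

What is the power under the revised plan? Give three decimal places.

Power ≈ 0.340

With d = 0.40: δ = d·√(n/2) = 0.40 × √(19/2) = 1.2329. Critical value z_{0.05} = 1.645.
Revised power = P(Z > 1.645 − δ) = Φ(-0.412) = 0.3402.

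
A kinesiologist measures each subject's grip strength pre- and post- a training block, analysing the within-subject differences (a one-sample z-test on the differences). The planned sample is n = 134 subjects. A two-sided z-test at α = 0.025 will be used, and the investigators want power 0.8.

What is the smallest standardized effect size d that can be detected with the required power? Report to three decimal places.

d ≈ 0.266

Need Φ(δ − 2.241) = 0.8, so δ = 2.241 + 0.842 = 3.083.
(The second rejection-region term Φ(−δ − z_{α/2}) is negligible and dropped.)
δ = d·√n ⇒ d = δ/√n = 3.083/√134 = 0.2663.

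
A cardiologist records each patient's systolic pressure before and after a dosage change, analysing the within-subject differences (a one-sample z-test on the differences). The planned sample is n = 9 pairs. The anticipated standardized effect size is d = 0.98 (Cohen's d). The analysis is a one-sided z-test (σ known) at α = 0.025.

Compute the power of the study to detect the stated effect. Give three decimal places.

Power ≈ 0.836

Noncentrality parameter: δ = d·√n = 0.98 × √9 = 2.9400
Critical value for a one-sided test at α = 0.025: z_α = 1.960.
Power = P(Z > 1.960 − δ) = Φ(0.980) = 0.8365.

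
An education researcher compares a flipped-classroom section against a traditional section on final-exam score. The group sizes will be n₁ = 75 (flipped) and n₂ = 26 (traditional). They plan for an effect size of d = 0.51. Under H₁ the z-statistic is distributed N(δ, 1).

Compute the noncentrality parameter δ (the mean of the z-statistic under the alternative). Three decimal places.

δ ≈ 2.241

δ = d / √(1/n₁ + 1/n₂) = 0.51 / √(1/75 + 1/26) = 2.2409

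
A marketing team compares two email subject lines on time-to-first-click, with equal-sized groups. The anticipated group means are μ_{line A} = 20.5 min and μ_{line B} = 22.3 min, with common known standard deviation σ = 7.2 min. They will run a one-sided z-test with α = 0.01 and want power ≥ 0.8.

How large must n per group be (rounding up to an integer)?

n = 322 per group

Standardized effect: d = |μ_{line A} − μ_{line B}| / σ = |20.5 − 22.3| / 7.2 = 0.2500
For power 0.8 need Φ(δ − z_{0.01}) = 0.8, so δ = z_{0.01} + z_{0.20} = 2.326 + 0.842 = 3.168.
δ = d·√(n/2) ⇒ n = 2(δ/d)² = 2 × (3.168 / 0.2500)² = 321.15.
Round up to the next whole unit.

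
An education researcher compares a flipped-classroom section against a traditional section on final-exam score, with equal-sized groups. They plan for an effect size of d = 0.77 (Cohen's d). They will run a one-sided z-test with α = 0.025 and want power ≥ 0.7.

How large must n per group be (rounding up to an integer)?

n = 21 per group

Set Φ(δ − 1.960) = 0.7; then δ − 1.960 = Φ⁻¹(0.7) = 0.524, giving δ = 2.484.
δ = d·√(n/2) ⇒ n = 2(δ/d)² = 2 × (2.484 / 0.77)² = 20.82.
Rounding up, n = 21 per group.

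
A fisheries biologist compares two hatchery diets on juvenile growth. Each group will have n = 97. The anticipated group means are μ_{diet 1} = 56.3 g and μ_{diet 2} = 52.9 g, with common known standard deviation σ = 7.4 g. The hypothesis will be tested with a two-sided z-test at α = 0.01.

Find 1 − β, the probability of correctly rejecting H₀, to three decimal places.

Power ≈ 0.734

Standardized effect: d = |μ_{diet 1} − μ_{diet 2}| / σ = |56.3 − 52.9| / 7.4 = 0.4595
Noncentrality parameter: δ = d·√(n/2) = 0.4595 × √(97/2) = 3.1998
Critical value for a two-sided test at α = 0.01: z_{α/2} = 2.576.
Power = Φ(δ − 2.576) + Φ(−δ − 2.576) = Φ(0.624) + Φ(-5.776) = 0.7337 + 0.0000 = 0.7337.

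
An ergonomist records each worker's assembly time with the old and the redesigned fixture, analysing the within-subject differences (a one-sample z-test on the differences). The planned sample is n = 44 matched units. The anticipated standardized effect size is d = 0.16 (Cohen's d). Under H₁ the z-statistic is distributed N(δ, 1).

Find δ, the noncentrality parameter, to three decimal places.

δ = d·√n = 0.16 × √44 = 1.0613

δ ≈ 1.061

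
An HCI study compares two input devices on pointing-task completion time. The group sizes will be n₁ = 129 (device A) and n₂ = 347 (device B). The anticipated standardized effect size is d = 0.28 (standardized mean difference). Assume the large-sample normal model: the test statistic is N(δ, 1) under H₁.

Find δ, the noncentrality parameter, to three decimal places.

δ ≈ 2.715

The noncentrality parameter scales effect size by the design's sample-size factor: δ = d / √(1/n₁ + 1/n₂) = 0.28 / √(1/129 + 1/347) = 2.7153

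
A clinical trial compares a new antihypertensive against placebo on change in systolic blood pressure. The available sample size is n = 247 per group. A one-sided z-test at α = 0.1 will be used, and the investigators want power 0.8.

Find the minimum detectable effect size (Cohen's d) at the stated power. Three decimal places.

Need Φ(δ − 1.282) = 0.8, so δ = 1.282 + 0.842 = 2.123.
δ = d·√(n/2) ⇒ d = δ/√(n/2) = 2.123/√(247/2) = 0.1911.

d ≈ 0.191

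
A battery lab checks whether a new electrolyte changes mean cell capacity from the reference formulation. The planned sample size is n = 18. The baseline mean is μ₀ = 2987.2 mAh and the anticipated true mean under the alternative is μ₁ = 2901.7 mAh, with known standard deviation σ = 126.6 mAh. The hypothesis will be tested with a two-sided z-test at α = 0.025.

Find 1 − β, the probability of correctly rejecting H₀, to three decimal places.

Standardized effect: d = |μ₁ − μ₀| / σ = |2901.7 − 2987.2| / 126.6 = 0.6754
Noncentrality parameter: δ = d·√n = 0.6754 × √18 = 2.8653
Critical value for a two-sided test at α = 0.025: z_{α/2} = 2.241.
Power = Φ(δ − 2.241) + Φ(−δ − 2.241) = Φ(0.624) + Φ(-5.107) = 0.7336 + 0.0000 = 0.7336.

Power ≈ 0.734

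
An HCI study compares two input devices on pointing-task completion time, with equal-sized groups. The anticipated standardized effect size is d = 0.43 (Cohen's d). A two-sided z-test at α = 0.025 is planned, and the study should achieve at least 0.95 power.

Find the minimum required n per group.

n = 164 per group

For power 0.95 need Φ(δ − z_{0.0125}) = 0.95, so δ = z_{0.0125} + z_{0.05} = 2.241 + 1.645 = 3.886.
(The Φ(−δ − z_{α/2}) term is vanishingly small for δ > 0 and is dropped in the standard sample-size formula.)
δ = d·√(n/2) ⇒ n = 2(δ/d)² = 2 × (3.886 / 0.43)² = 163.36.
Round up to the next whole unit.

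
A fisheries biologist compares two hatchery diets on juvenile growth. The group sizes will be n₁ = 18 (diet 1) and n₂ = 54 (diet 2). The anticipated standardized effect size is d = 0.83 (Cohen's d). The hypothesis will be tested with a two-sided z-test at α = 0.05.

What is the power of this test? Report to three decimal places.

Noncentrality parameter: δ = d / √(1/n₁ + 1/n₂) = 0.83 / √(1/18 + 1/54) = 3.0496
Critical value for a two-sided test at α = 0.05: z_{α/2} = 1.960.
Power = Φ(δ − 1.960) + Φ(−δ − 1.960) = Φ(1.090) + Φ(-5.010) = 0.8621 + 0.0000 = 0.8621.

Power ≈ 0.862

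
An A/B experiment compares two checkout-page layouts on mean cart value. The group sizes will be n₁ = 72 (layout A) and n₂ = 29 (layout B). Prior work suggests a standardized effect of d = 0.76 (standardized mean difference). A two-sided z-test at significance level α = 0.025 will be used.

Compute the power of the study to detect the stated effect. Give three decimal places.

Noncentrality parameter: δ = d / √(1/n₁ + 1/n₂) = 0.76 / √(1/72 + 1/29) = 3.4556
Critical value for a two-sided test at α = 0.025: z_{α/2} = 2.241.
Power = Φ(δ − 2.241) + Φ(−δ − 2.241) = Φ(1.214) + Φ(-5.697) = 0.8877 + 0.0000 = 0.8877.

Power ≈ 0.888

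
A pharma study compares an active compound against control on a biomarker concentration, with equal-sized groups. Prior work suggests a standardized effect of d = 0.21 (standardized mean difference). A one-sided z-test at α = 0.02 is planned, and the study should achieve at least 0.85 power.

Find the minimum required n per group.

For power 0.85 need Φ(δ − z_{0.02}) = 0.85, so δ = z_{0.02} + z_{0.15} = 2.054 + 1.036 = 3.090.
δ = d·√(n/2) ⇒ n = 2(δ/d)² = 2 × (3.090 / 0.21)² = 433.07.
Rounding up, n = 434 per group.

n = 434 per group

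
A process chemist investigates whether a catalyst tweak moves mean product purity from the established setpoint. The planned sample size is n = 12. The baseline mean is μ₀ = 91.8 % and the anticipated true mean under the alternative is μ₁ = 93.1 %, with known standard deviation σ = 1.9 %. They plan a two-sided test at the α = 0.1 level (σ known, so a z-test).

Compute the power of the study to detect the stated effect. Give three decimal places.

Power ≈ 0.766

Standardized effect: d = |μ₁ − μ₀| / σ = |93.1 − 91.8| / 1.9 = 0.6842
Noncentrality parameter: δ = d·√n = 0.6842 × √12 = 2.3702
Critical value for a two-sided test at α = 0.1: z_{α/2} = 1.645.
Power = Φ(δ − 1.645) + Φ(−δ − 1.645) = Φ(0.725) + Φ(-4.015) = 0.7659 + 0.0000 = 0.7659.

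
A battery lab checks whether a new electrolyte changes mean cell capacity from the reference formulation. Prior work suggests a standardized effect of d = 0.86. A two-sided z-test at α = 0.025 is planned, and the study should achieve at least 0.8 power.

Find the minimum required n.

n = 13

For power 0.8 need Φ(δ − z_{0.0125}) = 0.8, so δ = z_{0.0125} + z_{0.20} = 2.241 + 0.842 = 3.083.
(For δ > 0 the lower-tail rejection region contributes negligibly to power, so the one-term inversion is standard.)
δ = d·√n ⇒ n = (δ/d)² = (3.083 / 0.86)² = 12.85.
Round up to the next whole unit.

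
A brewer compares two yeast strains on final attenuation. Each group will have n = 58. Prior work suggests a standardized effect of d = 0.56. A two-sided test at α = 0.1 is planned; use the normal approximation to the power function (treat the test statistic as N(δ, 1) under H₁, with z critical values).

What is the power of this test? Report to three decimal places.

Noncentrality parameter: δ = d·√(n/2) = 0.56 × √(58/2) = 3.0157
Critical value for a two-sided test at α = 0.1: z_{α/2} = 1.645.
Power = Φ(δ − 1.645) + Φ(−δ − 1.645) = Φ(1.371) + Φ(-4.661) = 0.9148 + 0.0000 = 0.9148.

Power ≈ 0.915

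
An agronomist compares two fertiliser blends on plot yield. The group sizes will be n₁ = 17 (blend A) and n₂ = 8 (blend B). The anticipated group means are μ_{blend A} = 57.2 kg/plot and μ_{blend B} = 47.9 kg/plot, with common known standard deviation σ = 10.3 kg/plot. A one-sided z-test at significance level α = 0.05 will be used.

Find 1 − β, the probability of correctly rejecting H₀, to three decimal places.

Power ≈ 0.678

Standardized effect: d = |μ_{blend A} − μ_{blend B}| / σ = |57.2 − 47.9| / 10.3 = 0.9029
Noncentrality parameter: δ = d / √(1/n₁ + 1/n₂) = 0.9029 / √(1/17 + 1/8) = 2.1059
One-sided α = 0.05 → critical value z_{0.05} = 1.645.
Power = Φ(δ − 1.645) = Φ(0.461) = 0.6776.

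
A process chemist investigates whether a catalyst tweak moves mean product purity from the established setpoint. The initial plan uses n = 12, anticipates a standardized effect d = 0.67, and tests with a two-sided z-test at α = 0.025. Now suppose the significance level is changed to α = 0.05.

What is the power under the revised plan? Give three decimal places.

Power ≈ 0.641

δ = d·√n = 0.67 × √12 = 2.3209 (unchanged). New critical value: z_{0.025} = 1.960.
Revised power = Φ(δ − 1.960) + Φ(−δ − 1.960) = Φ(0.361) + Φ(-4.281) = 0.6409 + 0.0000 = 0.6410.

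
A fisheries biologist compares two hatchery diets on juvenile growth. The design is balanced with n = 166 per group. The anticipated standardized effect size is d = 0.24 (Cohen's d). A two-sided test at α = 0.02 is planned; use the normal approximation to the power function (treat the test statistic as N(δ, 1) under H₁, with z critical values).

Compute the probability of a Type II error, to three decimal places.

Noncentrality parameter: δ = d·√(n/2) = 0.24 × √(166/2) = 2.1865
Two-sided α = 0.02 → critical value z_{0.01} = 2.326.
Power = Φ(δ − 2.326) + Φ(−δ − 2.326) = Φ(-0.140) + Φ(-4.513) = 0.4444 + 0.0000 = 0.4444.
Type II error: β = 1 − power = 1 − 0.4444 = 0.5556.

β ≈ 0.556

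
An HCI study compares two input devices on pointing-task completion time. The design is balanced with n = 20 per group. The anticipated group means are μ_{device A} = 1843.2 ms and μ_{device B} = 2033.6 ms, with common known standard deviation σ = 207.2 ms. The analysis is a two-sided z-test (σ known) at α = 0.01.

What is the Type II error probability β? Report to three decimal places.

Standardized effect: d = |μ_{device A} − μ_{device B}| / σ = |1843.2 − 2033.6| / 207.2 = 0.9189
Noncentrality parameter: δ = d·√(n/2) = 0.9189 × √(20/2) = 2.9059
Two-sided α = 0.01 → critical value z_{0.005} = 2.576.
Power = Φ(δ − 2.576) + Φ(−δ − 2.576) = Φ(0.330) + Φ(-5.482) = 0.6293 + 0.0000 = 0.6293.
Type II error: β = 1 − power = 1 − 0.6293 = 0.3707.

β ≈ 0.371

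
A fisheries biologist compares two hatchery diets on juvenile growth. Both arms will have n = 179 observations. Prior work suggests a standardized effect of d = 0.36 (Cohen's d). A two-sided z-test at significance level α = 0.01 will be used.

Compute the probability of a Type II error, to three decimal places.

β ≈ 0.203

Noncentrality parameter: δ = d·√(n/2) = 0.36 × √(179/2) = 3.4058
Critical value for a two-sided test at α = 0.01: z_{α/2} = 2.576.
Power = Φ(δ − 2.576) + Φ(−δ − 2.576) = Φ(0.830) + Φ(-5.982) = 0.7967 + 0.0000 = 0.7967.
Type II error: β = 1 − power = 1 − 0.7967 = 0.2033.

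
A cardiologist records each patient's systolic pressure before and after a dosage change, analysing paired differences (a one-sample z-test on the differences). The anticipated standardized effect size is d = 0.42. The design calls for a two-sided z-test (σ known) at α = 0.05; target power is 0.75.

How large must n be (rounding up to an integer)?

n = 40

Set Φ(δ − 1.960) = 0.75; then δ − 1.960 = Φ⁻¹(0.75) = 0.674, giving δ = 2.634.
(For δ > 0 the lower-tail rejection region contributes negligibly to power, so the one-term inversion is standard.)
δ = d·√n ⇒ n = (δ/d)² = (2.634 / 0.42)² = 39.34.
Round up to the next whole unit.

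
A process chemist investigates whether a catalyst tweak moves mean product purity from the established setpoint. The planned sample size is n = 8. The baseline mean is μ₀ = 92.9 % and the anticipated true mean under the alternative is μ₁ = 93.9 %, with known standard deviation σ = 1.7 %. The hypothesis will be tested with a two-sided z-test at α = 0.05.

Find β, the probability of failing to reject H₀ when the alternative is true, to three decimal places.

β ≈ 0.616

Standardized effect: d = |μ₁ − μ₀| / σ = |93.9 − 92.9| / 1.7 = 0.5882
Noncentrality parameter: λ = d·√n = 0.5882 × √8 = 1.6638
Two-sided α = 0.05 → critical value z_{0.025} = 1.960.
Power = Φ(λ − 1.960) + Φ(−λ − 1.960) = Φ(-0.296) + Φ(-3.624) = 0.3835 + 0.0001 = 0.3837.
Type II error: β = 1 − power = 1 − 0.3837 = 0.6163.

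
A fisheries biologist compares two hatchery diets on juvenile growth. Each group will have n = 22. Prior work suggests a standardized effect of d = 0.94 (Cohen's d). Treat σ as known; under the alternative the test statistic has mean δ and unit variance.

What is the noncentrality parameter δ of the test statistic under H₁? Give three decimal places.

δ = d·√(n/2) = 0.94 × √(22/2) = 3.1176

δ ≈ 3.118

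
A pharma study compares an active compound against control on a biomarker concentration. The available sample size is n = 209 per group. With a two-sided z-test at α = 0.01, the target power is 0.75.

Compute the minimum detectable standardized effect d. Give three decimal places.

Required noncentrality: δ = z_{0.005} + z_{0.25} = 2.576 + 0.674 = 3.250.
(The second rejection-region term Φ(−δ − z_{α/2}) is negligible and dropped.)
δ = d·√(n/2) ⇒ d = δ/√(n/2) = 3.250/√(209/2) = 0.3180.

d ≈ 0.318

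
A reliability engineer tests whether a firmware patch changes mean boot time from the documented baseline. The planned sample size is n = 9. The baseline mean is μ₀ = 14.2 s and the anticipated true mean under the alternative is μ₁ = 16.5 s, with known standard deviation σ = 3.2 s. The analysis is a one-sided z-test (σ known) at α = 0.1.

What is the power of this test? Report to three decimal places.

Power ≈ 0.809

Standardized effect: d = |μ₁ − μ₀| / σ = |16.5 − 14.2| / 3.2 = 0.7187
Noncentrality parameter: δ = d·√n = 0.7187 × √9 = 2.1562
One-sided α = 0.1 → critical value z_{0.1} = 1.282.
Power = P(Z > 1.282 − δ) = Φ(0.875) = 0.8091.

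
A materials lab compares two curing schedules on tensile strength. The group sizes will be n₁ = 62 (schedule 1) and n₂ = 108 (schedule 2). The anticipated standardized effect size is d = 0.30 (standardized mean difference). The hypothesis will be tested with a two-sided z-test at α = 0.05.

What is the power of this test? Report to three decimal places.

Noncentrality parameter: δ = d / √(1/n₁ + 1/n₂) = 0.30 / √(1/62 + 1/108) = 1.8828
Critical value for a two-sided test at α = 0.05: z_{α/2} = 1.960.
Power = Φ(δ − 1.960) + Φ(−δ − 1.960) = Φ(-0.077) + Φ(-3.843) = 0.4692 + 0.0001 = 0.4693.

Power ≈ 0.469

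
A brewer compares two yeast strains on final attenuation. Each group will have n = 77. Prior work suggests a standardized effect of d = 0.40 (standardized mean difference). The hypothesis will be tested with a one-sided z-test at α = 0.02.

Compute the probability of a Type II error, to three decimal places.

Noncentrality parameter: δ = d·√(n/2) = 0.40 × √(77/2) = 2.4819
Critical value for a one-sided test at α = 0.02: z_α = 2.054.
Power = Φ(δ − 2.054) = Φ(0.428) = 0.6657.
Type II error: β = 1 − power = 1 − 0.6657 = 0.3343.

β ≈ 0.334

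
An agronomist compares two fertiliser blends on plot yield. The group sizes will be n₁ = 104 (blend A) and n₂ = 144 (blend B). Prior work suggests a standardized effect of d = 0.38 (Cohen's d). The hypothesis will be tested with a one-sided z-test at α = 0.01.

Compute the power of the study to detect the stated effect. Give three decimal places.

Power ≈ 0.735

Noncentrality parameter: δ = d / √(1/n₁ + 1/n₂) = 0.38 / √(1/104 + 1/144) = 2.9529
One-sided α = 0.01 → critical value z_{0.01} = 2.326.
Power = Φ(δ − 2.326) = Φ(0.627) = 0.7345.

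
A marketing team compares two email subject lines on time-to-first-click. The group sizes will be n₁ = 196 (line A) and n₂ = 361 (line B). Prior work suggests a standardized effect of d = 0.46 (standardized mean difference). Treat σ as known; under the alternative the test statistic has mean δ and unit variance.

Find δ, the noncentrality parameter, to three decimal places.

δ ≈ 5.185

δ = d / √(1/n₁ + 1/n₂) = 0.46 / √(1/196 + 1/361) = 5.1846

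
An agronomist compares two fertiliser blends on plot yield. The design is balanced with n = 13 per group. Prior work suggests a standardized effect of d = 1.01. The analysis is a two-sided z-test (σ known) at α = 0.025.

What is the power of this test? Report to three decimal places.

Noncentrality parameter: δ = d·√(n/2) = 1.01 × √(13/2) = 2.5750
Critical value for a two-sided test at α = 0.025: z_{α/2} = 2.241.
Power = Φ(δ − 2.241) + Φ(−δ − 2.241) = Φ(0.334) + Φ(-4.816) = 0.6307 + 0.0000 = 0.6307.

Power ≈ 0.631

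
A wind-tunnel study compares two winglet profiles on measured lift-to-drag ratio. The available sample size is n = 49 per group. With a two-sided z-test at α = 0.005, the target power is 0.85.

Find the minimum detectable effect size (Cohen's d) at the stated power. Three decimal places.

Need Φ(δ − 2.807) = 0.85, so δ = 2.807 + 1.036 = 3.843.
(The second rejection-region term Φ(−δ − z_{α/2}) is negligible and dropped.)
δ = d·√(n/2) ⇒ d = δ/√(n/2) = 3.843/√(49/2) = 0.7765.

d ≈ 0.776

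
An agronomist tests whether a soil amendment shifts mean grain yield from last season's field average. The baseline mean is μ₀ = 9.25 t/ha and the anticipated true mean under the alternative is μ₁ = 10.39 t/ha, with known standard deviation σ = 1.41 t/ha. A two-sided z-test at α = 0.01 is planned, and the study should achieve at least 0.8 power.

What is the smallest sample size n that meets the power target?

Standardized effect: d = |μ₁ − μ₀| / σ = |10.39 − 9.25| / 1.41 = 0.8085
For power 0.8 need Φ(δ − z_{0.005}) = 0.8, so δ = z_{0.005} + z_{0.20} = 2.576 + 0.842 = 3.417.
(For δ > 0 the lower-tail rejection region contributes negligibly to power, so the one-term inversion is standard.)
δ = d·√n ⇒ n = (δ/d)² = (3.417 / 0.8085)² = 17.87.
Rounding up, n = 18.

n = 18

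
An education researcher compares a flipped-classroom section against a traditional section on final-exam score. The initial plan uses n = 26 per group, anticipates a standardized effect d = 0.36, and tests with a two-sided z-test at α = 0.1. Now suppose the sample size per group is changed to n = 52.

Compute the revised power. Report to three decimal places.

With n = 52 per group: δ = d·√(n/2) = 0.36 × √(52/2) = 1.8356. Critical value z_{0.05} = 1.645.
Revised power = Φ(δ − 1.645) + Φ(−δ − 1.645) = Φ(0.191) + Φ(-3.481) = 0.5757 + 0.0003 = 0.5759.

Power ≈ 0.576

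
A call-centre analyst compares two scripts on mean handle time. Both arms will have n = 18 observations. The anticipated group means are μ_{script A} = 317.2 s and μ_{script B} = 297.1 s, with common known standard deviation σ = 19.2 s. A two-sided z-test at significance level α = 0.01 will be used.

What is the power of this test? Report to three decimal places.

Standardized effect: d = |μ_{script A} − μ_{script B}| / σ = |317.2 − 297.1| / 19.2 = 1.0469
Noncentrality parameter: δ = d·√(n/2) = 1.0469 × √(18/2) = 3.1406
Critical value for a two-sided test at α = 0.01: z_{α/2} = 2.576.
Power = Φ(δ − 2.576) + Φ(−δ − 2.576) = Φ(0.565) + Φ(-5.716) = 0.7139 + 0.0000 = 0.7139.

Power ≈ 0.714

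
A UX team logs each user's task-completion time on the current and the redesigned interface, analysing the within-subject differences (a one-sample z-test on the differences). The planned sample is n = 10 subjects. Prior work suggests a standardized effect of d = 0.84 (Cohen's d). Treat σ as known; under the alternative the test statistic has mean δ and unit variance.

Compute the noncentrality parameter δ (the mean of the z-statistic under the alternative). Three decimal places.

The noncentrality parameter scales effect size by the design's sample-size factor: δ = d·√n = 0.84 × √10 = 2.6563

δ ≈ 2.656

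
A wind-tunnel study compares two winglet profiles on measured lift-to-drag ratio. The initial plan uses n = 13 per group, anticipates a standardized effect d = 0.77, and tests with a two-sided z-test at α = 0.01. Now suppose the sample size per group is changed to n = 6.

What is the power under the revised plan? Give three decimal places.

Power ≈ 0.107

With n = 6 per group: δ = d·√(n/2) = 0.77 × √(6/2) = 1.3337. Critical value z_{0.005} = 2.576.
Revised power = Φ(δ − 2.576) + Φ(−δ − 2.576) = Φ(-1.242) + Φ(-3.910) = 0.1071 + 0.0000 = 0.1071.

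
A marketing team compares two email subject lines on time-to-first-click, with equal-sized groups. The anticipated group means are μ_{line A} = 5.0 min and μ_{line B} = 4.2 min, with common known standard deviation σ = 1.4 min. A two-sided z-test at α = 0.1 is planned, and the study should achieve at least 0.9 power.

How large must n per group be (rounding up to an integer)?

n = 53 per group

Standardized effect: d = |μ_{line A} − μ_{line B}| / σ = |5.0 − 4.2| / 1.4 = 0.5714
For power 0.9 need Φ(δ − z_{0.05}) = 0.9, so δ = z_{0.05} + z_{0.10} = 1.645 + 1.282 = 2.926.
(For δ > 0 the lower-tail rejection region contributes negligibly to power, so the one-term inversion is standard.)
δ = d·√(n/2) ⇒ n = 2(δ/d)² = 2 × (2.926 / 0.5714)² = 52.45.
Rounding up, n = 53 per group.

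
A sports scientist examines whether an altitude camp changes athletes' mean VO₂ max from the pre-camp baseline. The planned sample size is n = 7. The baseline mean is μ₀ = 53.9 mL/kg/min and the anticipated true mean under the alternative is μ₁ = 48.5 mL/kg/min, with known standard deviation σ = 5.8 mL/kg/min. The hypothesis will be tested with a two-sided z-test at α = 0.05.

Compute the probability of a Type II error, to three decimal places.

β ≈ 0.307

Standardized effect: d = |μ₁ − μ₀| / σ = |48.5 − 53.9| / 5.8 = 0.9310
Noncentrality parameter: δ = d·√n = 0.9310 × √7 = 2.4633
Two-sided α = 0.05 → critical value z_{0.025} = 1.960.
Power = Φ(δ − 1.960) + Φ(−δ − 1.960) = Φ(0.503) + Φ(-4.423) = 0.6926 + 0.0000 = 0.6926.
Type II error: β = 1 − power = 1 − 0.6926 = 0.3074.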